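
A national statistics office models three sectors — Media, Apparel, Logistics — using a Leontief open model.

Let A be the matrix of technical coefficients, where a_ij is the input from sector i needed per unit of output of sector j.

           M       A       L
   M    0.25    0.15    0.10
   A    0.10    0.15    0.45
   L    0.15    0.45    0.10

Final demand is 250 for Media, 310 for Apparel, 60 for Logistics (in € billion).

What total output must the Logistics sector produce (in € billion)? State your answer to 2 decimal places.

I − A =
  [   0.75    -0.15    -0.10]
  [  -0.10     0.85    -0.45]
  [  -0.15    -0.45     0.90]
Cofactors of I−A, C_ij = (−1)^(i+j)·(minor ij) (rows/columns in the sector order above):
  C_11 = (0.85)(0.90) − (-0.45)(-0.45) = 0.5625
  C_12 = −[(-0.10)(0.90) − (-0.45)(-0.15)] = 0.1575
  C_13 = (-0.10)(-0.45) − (0.85)(-0.15) = 0.1725
  C_21 = −[(-0.15)(0.90) − (-0.10)(-0.45)] = 0.1800
  C_22 = (0.75)(0.90) − (-0.10)(-0.15) = 0.6600
  C_23 = −[(0.75)(-0.45) − (-0.15)(-0.15)] = 0.3600
  C_31 = (-0.15)(-0.45) − (-0.10)(0.85) = 0.1525
  C_32 = −[(0.75)(-0.45) − (-0.10)(-0.10)] = 0.3475
  C_33 = (0.75)(0.85) − (-0.15)(-0.10) = 0.6225
det(I−A) = Σ_j (I−A)_1j·C_1j = (0.75)(0.5625) + (-0.15)(0.1575) + (-0.10)(0.1725) = 0.3810
adj(I−A) = Cᵀ =
  [ 0.5625   0.1800   0.1525]
  [ 0.1575   0.6600   0.3475]
  [ 0.1725   0.3600   0.6225]
(I − A)⁻¹ = adj(I−A) / det(I−A) ≈
  [   1.4764     0.4724     0.4003]
  [   0.4134     1.7323     0.9121]
  [   0.4528     0.9449     1.6339]
x = (I − A)⁻¹ d = adj(I−A)·d / det(I−A), with det(I−A) = 0.3810:
  x_M = (0.5625·250 + 0.1800·310 + 0.1525·60) / 0.3810 = 205.575 / 0.3810 ≈ 539.57
  x_A = (0.1575·250 + 0.6600·310 + 0.3475·60) / 0.3810 = 264.825 / 0.3810 ≈ 695.08
  x_L = (0.1725·250 + 0.3600·310 + 0.6225·60) / 0.3810 = 192.075 / 0.3810 ≈ 504.13

x_L = 504.13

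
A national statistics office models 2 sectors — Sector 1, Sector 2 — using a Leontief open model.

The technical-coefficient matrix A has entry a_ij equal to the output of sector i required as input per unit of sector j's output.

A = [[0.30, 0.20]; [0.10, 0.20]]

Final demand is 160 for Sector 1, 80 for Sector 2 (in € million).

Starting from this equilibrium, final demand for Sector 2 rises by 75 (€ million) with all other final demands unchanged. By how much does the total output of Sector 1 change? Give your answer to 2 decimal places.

I − A =
  [   0.70    -0.20]
  [  -0.10     0.80]
det(I−A) = (0.70)(0.80) − (-0.20)(-0.10) = 0.5400
adj(I−A) = [[0.80, 0.20], [0.10, 0.70]]
(I − A)⁻¹ = adj(I−A) / det(I−A) ≈
  [   1.4815     0.3704]
  [   0.1852     1.2963]
Δx = (I − A)⁻¹ Δd with Δd having +75 in the Sector 2 component and 0 elsewhere.
So Δx_1 = L_12 · (+75), where L_12 = adj(I−A)_12 / det(I−A) = 0.20 / 0.5400.
Δx_1 = 0.20 × (+75) / 0.5400 = 15.00 / 0.5400 ≈ 27.78.

Δx_1 = 27.78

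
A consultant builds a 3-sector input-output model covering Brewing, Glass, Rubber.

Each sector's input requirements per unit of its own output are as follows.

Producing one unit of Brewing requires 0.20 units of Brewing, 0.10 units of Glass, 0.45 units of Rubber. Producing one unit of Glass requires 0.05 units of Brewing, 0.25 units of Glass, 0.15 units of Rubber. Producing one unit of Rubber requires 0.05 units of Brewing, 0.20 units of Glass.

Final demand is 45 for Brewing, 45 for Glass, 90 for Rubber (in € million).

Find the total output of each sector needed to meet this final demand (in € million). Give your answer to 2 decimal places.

I − A =
  [   0.80    -0.05    -0.05]
  [  -0.10     0.75    -0.20]
  [  -0.45    -0.15     1.00]
Cofactors of I−A, C_ij = (−1)^(i+j)·(minor ij) (rows/columns in the sector order above):
  C_11 = (0.75)(1.00) − (-0.20)(-0.15) = 0.7200
  C_12 = −[(-0.10)(1.00) − (-0.20)(-0.45)] = 0.1900
  C_13 = (-0.10)(-0.15) − (0.75)(-0.45) = 0.3525
  C_21 = −[(-0.05)(1.00) − (-0.05)(-0.15)] = 0.0575
  C_22 = (0.80)(1.00) − (-0.05)(-0.45) = 0.7775
  C_23 = −[(0.80)(-0.15) − (-0.05)(-0.45)] = 0.1425
  C_31 = (-0.05)(-0.20) − (-0.05)(0.75) = 0.0475
  C_32 = −[(0.80)(-0.20) − (-0.05)(-0.10)] = 0.1650
  C_33 = (0.80)(0.75) − (-0.05)(-0.10) = 0.5950
det(I−A) = Σ_j (I−A)_1j·C_1j = (0.80)(0.7200) + (-0.05)(0.1900) + (-0.05)(0.3525) = 0.548875
adj(I−A) = Cᵀ =
  [ 0.7200   0.0575   0.0475]
  [ 0.1900   0.7775   0.1650]
  [ 0.3525   0.1425   0.5950]
(I − A)⁻¹ = adj(I−A) / det(I−A) ≈
  [   1.3118     0.1048     0.0865]
  [   0.3462     1.4165     0.3006]
  [   0.6422     0.2596     1.0840]
x = (I − A)⁻¹ d = adj(I−A)·d / det(I−A), with det(I−A) = 0.548875:
  x_1 = (0.7200·45 + 0.0575·45 + 0.0475·90) / 0.548875 = 39.2625 / 0.548875 ≈ 71.53
  x_2 = (0.1900·45 + 0.7775·45 + 0.1650·90) / 0.548875 = 58.3875 / 0.548875 ≈ 106.38
  x_3 = (0.3525·45 + 0.1425·45 + 0.5950·90) / 0.548875 = 75.825 / 0.548875 ≈ 138.15

x_1 = 71.53, x_2 = 106.38, x_3 = 138.15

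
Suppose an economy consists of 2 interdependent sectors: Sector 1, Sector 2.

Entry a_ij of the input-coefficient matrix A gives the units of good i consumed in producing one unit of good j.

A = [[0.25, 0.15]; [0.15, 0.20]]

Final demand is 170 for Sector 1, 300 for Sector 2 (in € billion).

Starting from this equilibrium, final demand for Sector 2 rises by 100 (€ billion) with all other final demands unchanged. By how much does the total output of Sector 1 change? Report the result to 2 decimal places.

I − A =
  [   0.75    -0.15]
  [  -0.15     0.80]
det(I−A) = (0.75)(0.80) − (-0.15)(-0.15) = 0.5775
adj(I−A) = [[0.80, 0.15], [0.15, 0.75]]
(I − A)⁻¹ = adj(I−A) / det(I−A) ≈
  [   1.3853     0.2597]
  [   0.2597     1.2987]
Δx = (I − A)⁻¹ Δd with Δd having +100 in the Sector 2 component and 0 elsewhere.
So Δx_1 = L_12 · (+100), where L_12 = adj(I−A)_12 / det(I−A) = 0.15 / 0.5775.
Δx_1 = 0.15 × (+100) / 0.5775 = 15.00 / 0.5775 ≈ 25.97.

Δx_1 = 25.97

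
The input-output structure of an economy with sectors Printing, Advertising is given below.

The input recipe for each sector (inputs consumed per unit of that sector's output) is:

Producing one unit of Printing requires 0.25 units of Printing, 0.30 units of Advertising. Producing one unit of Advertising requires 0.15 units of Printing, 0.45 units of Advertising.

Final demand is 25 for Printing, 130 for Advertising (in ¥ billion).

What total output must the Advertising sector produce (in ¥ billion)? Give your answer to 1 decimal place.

I − A =
  [   0.75    -0.15]
  [  -0.30     0.55]
det(I−A) = (0.75)(0.55) − (-0.15)(-0.30) = 0.3675
adj(I−A) = [[0.55, 0.15], [0.30, 0.75]]
(I − A)⁻¹ = adj(I−A) / det(I−A) ≈
  [   1.4966     0.4082]
  [   0.8163     2.0408]
x = (I − A)⁻¹ d = adj(I−A)·d / det(I−A), with det(I−A) = 0.3675:
  x_P = (0.55·25 + 0.15·130) / 0.3675 = 33.25 / 0.3675 ≈ 90.5
  x_A = (0.30·25 + 0.75·130) / 0.3675 = 105.00 / 0.3675 ≈ 285.7

x_A = 285.7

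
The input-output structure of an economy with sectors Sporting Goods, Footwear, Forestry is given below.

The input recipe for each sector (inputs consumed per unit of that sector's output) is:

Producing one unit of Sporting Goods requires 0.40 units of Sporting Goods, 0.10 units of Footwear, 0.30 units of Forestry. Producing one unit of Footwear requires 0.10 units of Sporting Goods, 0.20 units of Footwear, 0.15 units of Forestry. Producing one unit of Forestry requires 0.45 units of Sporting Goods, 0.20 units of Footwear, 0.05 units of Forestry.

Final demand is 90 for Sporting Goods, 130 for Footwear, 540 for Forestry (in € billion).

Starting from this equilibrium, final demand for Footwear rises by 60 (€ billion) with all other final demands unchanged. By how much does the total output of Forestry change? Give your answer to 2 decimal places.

I − A =
  [   0.60    -0.10    -0.45]
  [  -0.10     0.80    -0.20]
  [  -0.30    -0.15     0.95]
Cofactors of I−A, C_ij = (−1)^(i+j)·(minor ij) (rows/columns in the sector order above):
  C_11 = (0.80)(0.95) − (-0.20)(-0.15) = 0.7300
  C_12 = −[(-0.10)(0.95) − (-0.20)(-0.30)] = 0.1550
  C_13 = (-0.10)(-0.15) − (0.80)(-0.30) = 0.2550
  C_21 = −[(-0.10)(0.95) − (-0.45)(-0.15)] = 0.1625
  C_22 = (0.60)(0.95) − (-0.45)(-0.30) = 0.4350
  C_23 = −[(0.60)(-0.15) − (-0.10)(-0.30)] = 0.1200
  C_31 = (-0.10)(-0.20) − (-0.45)(0.80) = 0.3800
  C_32 = −[(0.60)(-0.20) − (-0.45)(-0.10)] = 0.1650
  C_33 = (0.60)(0.80) − (-0.10)(-0.10) = 0.4700
det(I−A) = Σ_j (I−A)_1j·C_1j = (0.60)(0.7300) + (-0.10)(0.1550) + (-0.45)(0.2550) = 0.30775
adj(I−A) = Cᵀ =
  [ 0.7300   0.1625   0.3800]
  [ 0.1550   0.4350   0.1650]
  [ 0.2550   0.1200   0.4700]
(I − A)⁻¹ = adj(I−A) / det(I−A) ≈
  [   2.3721     0.5280     1.2348]
  [   0.5037     1.4135     0.5361]
  [   0.8286     0.3899     1.5272]
Δx = (I − A)⁻¹ Δd with Δd having +60 in the Footwear component and 0 elsewhere.
So Δx_3 = L_32 · (+60), where L_32 = adj(I−A)_32 / det(I−A) = 0.1200 / 0.30775.
Δx_3 = 0.1200 × (+60) / 0.30775 = 7.20 / 0.30775 ≈ 23.40.

Δx_3 = 23.40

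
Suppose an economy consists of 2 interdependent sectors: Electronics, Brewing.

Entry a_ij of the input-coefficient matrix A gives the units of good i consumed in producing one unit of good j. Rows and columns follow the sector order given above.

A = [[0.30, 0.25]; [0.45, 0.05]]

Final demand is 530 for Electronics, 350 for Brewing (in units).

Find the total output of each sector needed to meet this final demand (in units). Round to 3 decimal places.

I − A =
  [   0.70    -0.25]
  [  -0.45     0.95]
det(I−A) = (0.70)(0.95) − (-0.25)(-0.45) = 0.5525
adj(I−A) = [[0.95, 0.25], [0.45, 0.70]]
(I − A)⁻¹ = adj(I−A) / det(I−A) ≈
  [   1.7195     0.4525]
  [   0.8145     1.2670]
x = (I − A)⁻¹ d = adj(I−A)·d / det(I−A), with det(I−A) = 0.5525:
  x_1 = (0.95·530 + 0.25·350) / 0.5525 = 591.00 / 0.5525 ≈ 1069.683
  x_2 = (0.45·530 + 0.70·350) / 0.5525 = 483.50 / 0.5525 ≈ 875.113

x_1 = 1069.683, x_2 = 875.113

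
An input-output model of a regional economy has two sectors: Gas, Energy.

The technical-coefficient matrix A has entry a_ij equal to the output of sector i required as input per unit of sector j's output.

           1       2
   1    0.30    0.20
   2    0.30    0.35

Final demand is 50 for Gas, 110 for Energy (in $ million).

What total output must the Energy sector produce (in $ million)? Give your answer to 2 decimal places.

x_2 = 232.91

I − A =
  [   0.70    -0.20]
  [  -0.30     0.65]
det(I−A) = (0.70)(0.65) − (-0.20)(-0.30) = 0.3950
adj(I−A) = [[0.65, 0.20], [0.30, 0.70]]
(I − A)⁻¹ = adj(I−A) / det(I−A) ≈
  [   1.6456     0.5063]
  [   0.7595     1.7722]
x = (I − A)⁻¹ d = adj(I−A)·d / det(I−A), with det(I−A) = 0.3950:
  x_1 = (0.65·50 + 0.20·110) / 0.3950 = 54.50 / 0.3950 ≈ 137.97
  x_2 = (0.30·50 + 0.70·110) / 0.3950 = 92.00 / 0.3950 ≈ 232.91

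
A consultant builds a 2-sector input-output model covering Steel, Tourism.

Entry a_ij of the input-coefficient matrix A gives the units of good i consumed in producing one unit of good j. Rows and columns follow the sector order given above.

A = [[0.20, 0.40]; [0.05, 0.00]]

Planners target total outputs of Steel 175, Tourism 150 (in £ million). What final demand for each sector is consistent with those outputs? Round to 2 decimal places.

d_S = 80.00, d_T = 141.25

I − A =
  [   0.80    -0.40]
  [  -0.05     1.00]
d = (I − A) x:
  d_S = (+0.80)·175 + (-0.40)·150 = 80.00
  d_T = (-0.05)·175 + (+1.00)·150 = 141.25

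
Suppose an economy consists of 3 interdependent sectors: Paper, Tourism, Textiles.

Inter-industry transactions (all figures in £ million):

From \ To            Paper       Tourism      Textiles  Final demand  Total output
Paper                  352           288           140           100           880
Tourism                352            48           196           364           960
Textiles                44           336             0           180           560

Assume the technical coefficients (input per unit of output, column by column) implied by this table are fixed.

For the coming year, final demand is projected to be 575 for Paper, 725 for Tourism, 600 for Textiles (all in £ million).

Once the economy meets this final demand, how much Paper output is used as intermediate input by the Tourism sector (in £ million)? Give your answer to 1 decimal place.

Technical coefficients a_ij = z_ij / X_j:
  a_11 = 352/880 = 0.40, a_21 = 352/880 = 0.40, a_31 = 44/880 = 0.05
  a_12 = 288/960 = 0.30, a_22 = 48/960 = 0.05, a_32 = 336/960 = 0.35
  a_13 = 140/560 = 0.25, a_23 = 196/560 = 0.35, a_33 = 0/560 = 0.00
I − A =
  [   0.60    -0.30    -0.25]
  [  -0.40     0.95    -0.35]
  [  -0.05    -0.35     1.00]
Cofactors of I−A, C_ij = (−1)^(i+j)·(minor ij) (rows/columns in the sector order above):
  C_11 = (0.95)(1.00) − (-0.35)(-0.35) = 0.8275
  C_12 = −[(-0.40)(1.00) − (-0.35)(-0.05)] = 0.4175
  C_13 = (-0.40)(-0.35) − (0.95)(-0.05) = 0.1875
  C_21 = −[(-0.30)(1.00) − (-0.25)(-0.35)] = 0.3875
  C_22 = (0.60)(1.00) − (-0.25)(-0.05) = 0.5875
  C_23 = −[(0.60)(-0.35) − (-0.30)(-0.05)] = 0.2250
  C_31 = (-0.30)(-0.35) − (-0.25)(0.95) = 0.3425
  C_32 = −[(0.60)(-0.35) − (-0.25)(-0.40)] = 0.3100
  C_33 = (0.60)(0.95) − (-0.30)(-0.40) = 0.4500
det(I−A) = Σ_j (I−A)_1j·C_1j = (0.60)(0.8275) + (-0.30)(0.4175) + (-0.25)(0.1875) = 0.324375
adj(I−A) = Cᵀ =
  [ 0.8275   0.3875   0.3425]
  [ 0.4175   0.5875   0.3100]
  [ 0.1875   0.2250   0.4500]
(I − A)⁻¹ = adj(I−A) / det(I−A) ≈
  [   2.5511     1.1946     1.0559]
  [   1.2871     1.8112     0.9557]
  [   0.5780     0.6936     1.3873]
First solve x = (I − A)⁻¹ d = adj(I−A)·d / det(I−A); in particular x_2 = (0.4175·575 + 0.5875·725 + 0.3100·600) / 0.324375 = 852.00 / 0.324375 ≈ 2626.590.
Intermediate flow from 1 to 2: z_12 = a_12 · x_2 = 0.30 × 852.00 / 0.324375 = 255.60 / 0.324375 ≈ 788.0.

z_12 = 788.0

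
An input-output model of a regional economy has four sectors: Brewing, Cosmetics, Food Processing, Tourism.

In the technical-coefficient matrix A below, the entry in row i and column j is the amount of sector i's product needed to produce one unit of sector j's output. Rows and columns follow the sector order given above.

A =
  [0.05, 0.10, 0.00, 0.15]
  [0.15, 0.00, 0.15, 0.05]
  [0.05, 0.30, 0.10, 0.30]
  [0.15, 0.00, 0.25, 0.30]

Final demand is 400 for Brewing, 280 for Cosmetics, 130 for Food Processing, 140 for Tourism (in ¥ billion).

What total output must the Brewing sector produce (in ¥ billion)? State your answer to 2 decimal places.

x_1 = 547.44

I − A =
  [   0.95    -0.10     0.00    -0.15]
  [  -0.15     1.00    -0.15    -0.05]
  [  -0.05    -0.30     0.90    -0.30]
  [  -0.15     0.00    -0.25     0.70]
Compute the cofactors C_ij = (−1)^(i+j)·(3×3 minor ij) of I−A; the adjugate is their transpose:
adj(I−A) = Cᵀ =
  [ 0.519750   0.066750   0.049250   0.137250]
  [ 0.102625   0.505125   0.113875   0.106875]
  [ 0.113750   0.200750   0.631250   0.309250]
  [ 0.152000   0.086000   0.236000   0.798000]
det(I−A) = Σ_j (I−A)_1j·C_1j = (0.95)(0.519750) + (-0.10)(0.102625) + (0.00)(0.113750) + (-0.15)(0.152000) = 0.4607
(I − A)⁻¹ = adj(I−A) / det(I−A) ≈
  [   1.1282     0.1449     0.1069     0.2979]
  [   0.2228     1.0964     0.2472     0.2320]
  [   0.2469     0.4357     1.3702     0.6713]
  [   0.3299     0.1867     0.5123     1.7321]
x = (I − A)⁻¹ d = adj(I−A)·d / det(I−A), with det(I−A) = 0.4607:
  x_1 = (0.519750·400 + 0.066750·280 + 0.049250·130 + 0.137250·140) / 0.4607 = 252.2075 / 0.4607 ≈ 547.44
  x_2 = (0.102625·400 + 0.505125·280 + 0.113875·130 + 0.106875·140) / 0.4607 = 212.25125 / 0.4607 ≈ 460.71
  x_3 = (0.113750·400 + 0.200750·280 + 0.631250·130 + 0.309250·140) / 0.4607 = 227.0675 / 0.4607 ≈ 492.87
  x_4 = (0.152000·400 + 0.086000·280 + 0.236000·130 + 0.798000·140) / 0.4607 = 227.28 / 0.4607 ≈ 493.34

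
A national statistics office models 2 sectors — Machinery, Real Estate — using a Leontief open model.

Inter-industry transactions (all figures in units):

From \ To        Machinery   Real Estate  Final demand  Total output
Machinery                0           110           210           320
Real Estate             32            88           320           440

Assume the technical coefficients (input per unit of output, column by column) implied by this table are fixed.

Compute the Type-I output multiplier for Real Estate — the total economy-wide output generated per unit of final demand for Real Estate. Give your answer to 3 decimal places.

Technical coefficients a_ij = z_ij / X_j:
  a_11 = 0/320 = 0.00, a_21 = 32/320 = 0.10
  a_12 = 110/440 = 0.25, a_22 = 88/440 = 0.20
I − A =
  [   1.00    -0.25]
  [  -0.10     0.80]
det(I−A) = (1.00)(0.80) − (-0.25)(-0.10) = 0.7750
adj(I−A) = [[0.80, 0.25], [0.10, 1.00]]
(I − A)⁻¹ = adj(I−A) / det(I−A) ≈
  [   1.0323     0.3226]
  [   0.1290     1.2903]
The output multiplier for sector j is the column-j sum of the Leontief inverse (I − A)⁻¹ = adj(I−A) / det(I−A).
Column 2 of adj(I−A): (0.25, 1.00); det(I−A) = 0.7750.
m_2 = (0.25 + 1.00) / 0.7750 = 1.25 / 0.7750 ≈ 1.613.

m_2 = 1.613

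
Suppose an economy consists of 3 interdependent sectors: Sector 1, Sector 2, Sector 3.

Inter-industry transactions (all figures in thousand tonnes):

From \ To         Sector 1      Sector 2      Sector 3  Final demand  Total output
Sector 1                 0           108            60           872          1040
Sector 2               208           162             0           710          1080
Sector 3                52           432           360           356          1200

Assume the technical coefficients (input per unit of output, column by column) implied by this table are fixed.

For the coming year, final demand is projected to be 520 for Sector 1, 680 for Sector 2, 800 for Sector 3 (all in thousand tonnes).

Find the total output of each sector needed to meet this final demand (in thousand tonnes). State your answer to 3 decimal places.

Technical coefficients a_ij = z_ij / X_j:
  a_11 = 0/1040 = 0.00, a_21 = 208/1040 = 0.20, a_31 = 52/1040 = 0.05
  a_12 = 108/1080 = 0.10, a_22 = 162/1080 = 0.15, a_32 = 432/1080 = 0.40
  a_13 = 60/1200 = 0.05, a_23 = 0/1200 = 0.00, a_33 = 360/1200 = 0.30
I − A =
  [   1.00    -0.10    -0.05]
  [  -0.20     0.85     0.00]
  [  -0.05    -0.40     0.70]
Cofactors of I−A, C_ij = (−1)^(i+j)·(minor ij) (rows/columns in the sector order above):
  C_11 = (0.85)(0.70) − (0.00)(-0.40) = 0.5950
  C_12 = −[(-0.20)(0.70) − (0.00)(-0.05)] = 0.1400
  C_13 = (-0.20)(-0.40) − (0.85)(-0.05) = 0.1225
  C_21 = −[(-0.10)(0.70) − (-0.05)(-0.40)] = 0.0900
  C_22 = (1.00)(0.70) − (-0.05)(-0.05) = 0.6975
  C_23 = −[(1.00)(-0.40) − (-0.10)(-0.05)] = 0.4050
  C_31 = (-0.10)(0.00) − (-0.05)(0.85) = 0.0425
  C_32 = −[(1.00)(0.00) − (-0.05)(-0.20)] = 0.0100
  C_33 = (1.00)(0.85) − (-0.10)(-0.20) = 0.8300
det(I−A) = Σ_j (I−A)_1j·C_1j = (1.00)(0.5950) + (-0.10)(0.1400) + (-0.05)(0.1225) = 0.574875
adj(I−A) = Cᵀ =
  [ 0.5950   0.0900   0.0425]
  [ 0.1400   0.6975   0.0100]
  [ 0.1225   0.4050   0.8300]
(I − A)⁻¹ = adj(I−A) / det(I−A) ≈
  [   1.0350     0.1566     0.0739]
  [   0.2435     1.2133     0.0174]
  [   0.2131     0.7045     1.4438]
x = (I − A)⁻¹ d = adj(I−A)·d / det(I−A), with det(I−A) = 0.574875:
  x_1 = (0.5950·520 + 0.0900·680 + 0.0425·800) / 0.574875 = 404.60 / 0.574875 ≈ 703.805
  x_2 = (0.1400·520 + 0.6975·680 + 0.0100·800) / 0.574875 = 555.10 / 0.574875 ≈ 965.601
  x_3 = (0.1225·520 + 0.4050·680 + 0.8300·800) / 0.574875 = 1003.10 / 0.574875 ≈ 1744.901

x_1 = 703.805, x_2 = 965.601, x_3 = 1744.901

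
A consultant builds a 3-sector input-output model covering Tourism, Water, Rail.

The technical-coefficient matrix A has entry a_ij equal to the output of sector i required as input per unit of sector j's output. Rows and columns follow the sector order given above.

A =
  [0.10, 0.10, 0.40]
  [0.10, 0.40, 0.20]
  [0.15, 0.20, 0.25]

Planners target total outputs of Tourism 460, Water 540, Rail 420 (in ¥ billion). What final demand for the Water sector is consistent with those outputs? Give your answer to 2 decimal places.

d_2 = 194.00

I − A =
  [   0.90    -0.10    -0.40]
  [  -0.10     0.60    -0.20]
  [  -0.15    -0.20     0.75]
d = (I − A) x:
  d_1 = (+0.90)·460 + (-0.10)·540 + (-0.40)·420 = 192.00
  d_2 = (-0.10)·460 + (+0.60)·540 + (-0.20)·420 = 194.00
  d_3 = (-0.15)·460 + (-0.20)·540 + (+0.75)·420 = 138.00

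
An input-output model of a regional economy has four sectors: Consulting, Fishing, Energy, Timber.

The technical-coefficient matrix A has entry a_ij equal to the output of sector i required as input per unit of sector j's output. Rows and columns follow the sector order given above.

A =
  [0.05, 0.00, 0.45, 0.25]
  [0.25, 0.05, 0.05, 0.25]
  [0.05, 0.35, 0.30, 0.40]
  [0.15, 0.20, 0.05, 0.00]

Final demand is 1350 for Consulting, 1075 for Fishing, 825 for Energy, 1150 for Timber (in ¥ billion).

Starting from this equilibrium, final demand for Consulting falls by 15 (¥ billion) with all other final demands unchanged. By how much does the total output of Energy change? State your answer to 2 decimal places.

I − A =
  [   0.95     0.00    -0.45    -0.25]
  [  -0.25     0.95    -0.05    -0.25]
  [  -0.05    -0.35     0.70    -0.40]
  [  -0.15    -0.20    -0.05     1.00]
Compute the cofactors C_ij = (−1)^(i+j)·(3×3 minor ij) of I−A; the adjugate is their transpose:
adj(I−A) = Cᵀ =
  [ 0.585125   0.232875   0.419375   0.372250]
  [ 0.202375   0.569625   0.190000   0.269000]
  [ 0.222625   0.397875   0.806875   0.477875]
  [ 0.139375   0.168750   0.141250   0.554375]
det(I−A) = Σ_j (I−A)_1j·C_1j = (0.95)(0.585125) + (0.00)(0.202375) + (-0.45)(0.222625) + (-0.25)(0.139375) = 0.42084375
(I − A)⁻¹ = adj(I−A) / det(I−A) ≈
  [   1.3904     0.5534     0.9965     0.8845]
  [   0.4809     1.3535     0.4515     0.6392]
  [   0.5290     0.9454     1.9173     1.1355]
  [   0.3312     0.4010     0.3356     1.3173]
Δx = (I − A)⁻¹ Δd with Δd having -15 in the Consulting component and 0 elsewhere.
So Δx_3 = L_31 · (-15), where L_31 = adj(I−A)_31 / det(I−A) = 0.222625 / 0.42084375.
Δx_3 = 0.222625 × (-15) / 0.42084375 = -3.339375 / 0.42084375 ≈ -7.93.

Δx_3 = -7.93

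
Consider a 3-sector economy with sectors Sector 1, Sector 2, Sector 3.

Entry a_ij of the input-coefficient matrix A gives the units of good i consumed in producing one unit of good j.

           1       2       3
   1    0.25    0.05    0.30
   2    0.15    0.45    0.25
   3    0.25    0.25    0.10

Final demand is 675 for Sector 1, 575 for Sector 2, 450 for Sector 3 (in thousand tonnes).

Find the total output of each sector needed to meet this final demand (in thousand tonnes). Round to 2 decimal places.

x_1 = 1682.49, x_2 = 2224.95, x_3 = 1585.40

I − A =
  [   0.75    -0.05    -0.30]
  [  -0.15     0.55    -0.25]
  [  -0.25    -0.25     0.90]
Cofactors of I−A, C_ij = (−1)^(i+j)·(minor ij) (rows/columns in the sector order above):
  C_11 = (0.55)(0.90) − (-0.25)(-0.25) = 0.4325
  C_12 = −[(-0.15)(0.90) − (-0.25)(-0.25)] = 0.1975
  C_13 = (-0.15)(-0.25) − (0.55)(-0.25) = 0.1750
  C_21 = −[(-0.05)(0.90) − (-0.30)(-0.25)] = 0.1200
  C_22 = (0.75)(0.90) − (-0.30)(-0.25) = 0.6000
  C_23 = −[(0.75)(-0.25) − (-0.05)(-0.25)] = 0.2000
  C_31 = (-0.05)(-0.25) − (-0.30)(0.55) = 0.1775
  C_32 = −[(0.75)(-0.25) − (-0.30)(-0.15)] = 0.2325
  C_33 = (0.75)(0.55) − (-0.05)(-0.15) = 0.4050
det(I−A) = Σ_j (I−A)_1j·C_1j = (0.75)(0.4325) + (-0.05)(0.1975) + (-0.30)(0.1750) = 0.2620
adj(I−A) = Cᵀ =
  [ 0.4325   0.1200   0.1775]
  [ 0.1975   0.6000   0.2325]
  [ 0.1750   0.2000   0.4050]
(I − A)⁻¹ = adj(I−A) / det(I−A) ≈
  [   1.6508     0.4580     0.6775]
  [   0.7538     2.2901     0.8874]
  [   0.6679     0.7634     1.5458]
x = (I − A)⁻¹ d = adj(I−A)·d / det(I−A), with det(I−A) = 0.2620:
  x_1 = (0.4325·675 + 0.1200·575 + 0.1775·450) / 0.2620 = 440.8125 / 0.2620 ≈ 1682.49
  x_2 = (0.1975·675 + 0.6000·575 + 0.2325·450) / 0.2620 = 582.9375 / 0.2620 ≈ 2224.95
  x_3 = (0.1750·675 + 0.2000·575 + 0.4050·450) / 0.2620 = 415.375 / 0.2620 ≈ 1585.40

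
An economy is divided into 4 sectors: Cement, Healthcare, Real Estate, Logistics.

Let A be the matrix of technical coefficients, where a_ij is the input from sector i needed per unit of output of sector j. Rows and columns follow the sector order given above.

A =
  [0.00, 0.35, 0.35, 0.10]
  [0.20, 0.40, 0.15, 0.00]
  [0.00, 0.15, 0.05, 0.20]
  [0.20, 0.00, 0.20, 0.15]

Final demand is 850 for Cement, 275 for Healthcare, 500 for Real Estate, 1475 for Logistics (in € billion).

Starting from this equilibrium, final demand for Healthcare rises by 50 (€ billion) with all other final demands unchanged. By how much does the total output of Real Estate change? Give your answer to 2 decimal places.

Δx_3 = 19.42

I − A =
  [   1.00    -0.35    -0.35    -0.10]
  [  -0.20     0.60    -0.15     0.00]
  [   0.00    -0.15     0.95    -0.20]
  [  -0.20     0.00    -0.20     0.85]
Compute the cofactors C_ij = (−1)^(i+j)·(3×3 minor ij) of I−A; the adjugate is their transpose:
adj(I−A) = Cᵀ =
  [ 0.441375   0.316250   0.235125   0.107250]
  [ 0.159500   0.734500   0.188000   0.063000]
  [ 0.049500   0.138500   0.438500   0.109000]
  [ 0.115500   0.107000   0.158500   0.470500]
det(I−A) = Σ_j (I−A)_1j·C_1j = (1.00)(0.441375) + (-0.35)(0.159500) + (-0.35)(0.049500) + (-0.10)(0.115500) = 0.356675
(I − A)⁻¹ = adj(I−A) / det(I−A) ≈
  [   1.2375     0.8867     0.6592     0.3007]
  [   0.4472     2.0593     0.5271     0.1766]
  [   0.1388     0.3883     1.2294     0.3056]
  [   0.3238     0.3000     0.4444     1.3191]
Δx = (I − A)⁻¹ Δd with Δd having +50 in the Healthcare component and 0 elsewhere.
So Δx_3 = L_32 · (+50), where L_32 = adj(I−A)_32 / det(I−A) = 0.138500 / 0.356675.
Δx_3 = 0.138500 × (+50) / 0.356675 = 6.925 / 0.356675 ≈ 19.42.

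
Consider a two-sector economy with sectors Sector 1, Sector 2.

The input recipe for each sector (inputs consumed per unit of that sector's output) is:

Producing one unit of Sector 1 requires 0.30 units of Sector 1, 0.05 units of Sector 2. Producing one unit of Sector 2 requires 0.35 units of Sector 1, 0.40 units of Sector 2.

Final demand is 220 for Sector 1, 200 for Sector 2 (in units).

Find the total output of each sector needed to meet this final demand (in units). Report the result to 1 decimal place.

x_1 = 501.9, x_2 = 375.2

I − A =
  [   0.70    -0.35]
  [  -0.05     0.60]
det(I−A) = (0.70)(0.60) − (-0.35)(-0.05) = 0.4025
adj(I−A) = [[0.60, 0.35], [0.05, 0.70]]
(I − A)⁻¹ = adj(I−A) / det(I−A) ≈
  [   1.4907     0.8696]
  [   0.1242     1.7391]
x = (I − A)⁻¹ d = adj(I−A)·d / det(I−A), with det(I−A) = 0.4025:
  x_1 = (0.60·220 + 0.35·200) / 0.4025 = 202.00 / 0.4025 ≈ 501.9
  x_2 = (0.05·220 + 0.70·200) / 0.4025 = 151.00 / 0.4025 ≈ 375.2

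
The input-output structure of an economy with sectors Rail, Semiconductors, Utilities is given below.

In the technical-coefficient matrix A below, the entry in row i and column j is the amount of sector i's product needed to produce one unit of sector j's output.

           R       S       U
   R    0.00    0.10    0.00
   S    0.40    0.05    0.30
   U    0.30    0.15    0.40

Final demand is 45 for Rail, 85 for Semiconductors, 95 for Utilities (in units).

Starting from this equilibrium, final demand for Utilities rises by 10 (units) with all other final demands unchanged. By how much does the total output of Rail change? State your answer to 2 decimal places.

I − A =
  [   1.00    -0.10     0.00]
  [  -0.40     0.95    -0.30]
  [  -0.30    -0.15     0.60]
Cofactors of I−A, C_ij = (−1)^(i+j)·(minor ij) (rows/columns in the sector order above):
  C_11 = (0.95)(0.60) − (-0.30)(-0.15) = 0.5250
  C_12 = −[(-0.40)(0.60) − (-0.30)(-0.30)] = 0.3300
  C_13 = (-0.40)(-0.15) − (0.95)(-0.30) = 0.3450
  C_21 = −[(-0.10)(0.60) − (0.00)(-0.15)] = 0.0600
  C_22 = (1.00)(0.60) − (0.00)(-0.30) = 0.6000
  C_23 = −[(1.00)(-0.15) − (-0.10)(-0.30)] = 0.1800
  C_31 = (-0.10)(-0.30) − (0.00)(0.95) = 0.0300
  C_32 = −[(1.00)(-0.30) − (0.00)(-0.40)] = 0.3000
  C_33 = (1.00)(0.95) − (-0.10)(-0.40) = 0.9100
det(I−A) = Σ_j (I−A)_1j·C_1j = (1.00)(0.5250) + (-0.10)(0.3300) + (0.00)(0.3450) = 0.4920
adj(I−A) = Cᵀ =
  [ 0.5250   0.0600   0.0300]
  [ 0.3300   0.6000   0.3000]
  [ 0.3450   0.1800   0.9100]
(I − A)⁻¹ = adj(I−A) / det(I−A) ≈
  [   1.0671     0.1220     0.0610]
  [   0.6707     1.2195     0.6098]
  [   0.7012     0.3659     1.8496]
Δx = (I − A)⁻¹ Δd with Δd having +10 in the Utilities component and 0 elsewhere.
So Δx_R = L_RU · (+10), where L_RU = adj(I−A)_RU / det(I−A) = 0.0300 / 0.4920.
Δx_R = 0.0300 × (+10) / 0.4920 = 0.30 / 0.4920 ≈ 0.61.

Δx_R = 0.61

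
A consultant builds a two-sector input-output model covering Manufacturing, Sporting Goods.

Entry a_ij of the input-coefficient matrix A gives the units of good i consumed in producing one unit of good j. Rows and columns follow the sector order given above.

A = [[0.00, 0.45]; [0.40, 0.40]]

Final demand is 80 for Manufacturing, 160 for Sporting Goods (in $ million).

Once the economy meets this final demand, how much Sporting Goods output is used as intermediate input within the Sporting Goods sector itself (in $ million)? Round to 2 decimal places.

z_SS = 182.86

I − A =
  [   1.00    -0.45]
  [  -0.40     0.60]
det(I−A) = (1.00)(0.60) − (-0.45)(-0.40) = 0.4200
adj(I−A) = [[0.60, 0.45], [0.40, 1.00]]
(I − A)⁻¹ = adj(I−A) / det(I−A) ≈
  [   1.4286     1.0714]
  [   0.9524     2.3810]
First solve x = (I − A)⁻¹ d = adj(I−A)·d / det(I−A); in particular x_S = (0.40·80 + 1.00·160) / 0.4200 = 192.00 / 0.4200 ≈ 457.1429.
Intermediate flow from S to S: z_SS = a_SS · x_S = 0.40 × 192.00 / 0.4200 = 76.80 / 0.4200 ≈ 182.86.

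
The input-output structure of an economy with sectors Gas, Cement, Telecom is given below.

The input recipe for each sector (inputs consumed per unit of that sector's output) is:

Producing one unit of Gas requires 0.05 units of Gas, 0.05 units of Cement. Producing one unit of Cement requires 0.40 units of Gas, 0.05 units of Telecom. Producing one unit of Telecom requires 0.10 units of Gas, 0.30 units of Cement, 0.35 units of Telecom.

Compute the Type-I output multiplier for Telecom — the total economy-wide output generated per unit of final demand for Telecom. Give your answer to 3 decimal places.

m_3 = 2.441

I − A =
  [   0.95    -0.40    -0.10]
  [  -0.05     1.00    -0.30]
  [   0.00    -0.05     0.65]
Cofactors of I−A, C_ij = (−1)^(i+j)·(minor ij) (rows/columns in the sector order above):
  C_11 = (1.00)(0.65) − (-0.30)(-0.05) = 0.6350
  C_12 = −[(-0.05)(0.65) − (-0.30)(0.00)] = 0.0325
  C_13 = (-0.05)(-0.05) − (1.00)(0.00) = 0.0025
  C_21 = −[(-0.40)(0.65) − (-0.10)(-0.05)] = 0.2650
  C_22 = (0.95)(0.65) − (-0.10)(0.00) = 0.6175
  C_23 = −[(0.95)(-0.05) − (-0.40)(0.00)] = 0.0475
  C_31 = (-0.40)(-0.30) − (-0.10)(1.00) = 0.2200
  C_32 = −[(0.95)(-0.30) − (-0.10)(-0.05)] = 0.2900
  C_33 = (0.95)(1.00) − (-0.40)(-0.05) = 0.9300
det(I−A) = Σ_j (I−A)_1j·C_1j = (0.95)(0.6350) + (-0.40)(0.0325) + (-0.10)(0.0025) = 0.5900
adj(I−A) = Cᵀ =
  [ 0.6350   0.2650   0.2200]
  [ 0.0325   0.6175   0.2900]
  [ 0.0025   0.0475   0.9300]
(I − A)⁻¹ = adj(I−A) / det(I−A) ≈
  [   1.0763     0.4492     0.3729]
  [   0.0551     1.0466     0.4915]
  [   0.0042     0.0805     1.5763]
The output multiplier for sector j is the column-j sum of the Leontief inverse (I − A)⁻¹ = adj(I−A) / det(I−A).
Column 3 of adj(I−A): (0.2200, 0.2900, 0.9300); det(I−A) = 0.5900.
m_3 = (0.2200 + 0.2900 + 0.9300) / 0.5900 = 1.44 / 0.5900 ≈ 2.441.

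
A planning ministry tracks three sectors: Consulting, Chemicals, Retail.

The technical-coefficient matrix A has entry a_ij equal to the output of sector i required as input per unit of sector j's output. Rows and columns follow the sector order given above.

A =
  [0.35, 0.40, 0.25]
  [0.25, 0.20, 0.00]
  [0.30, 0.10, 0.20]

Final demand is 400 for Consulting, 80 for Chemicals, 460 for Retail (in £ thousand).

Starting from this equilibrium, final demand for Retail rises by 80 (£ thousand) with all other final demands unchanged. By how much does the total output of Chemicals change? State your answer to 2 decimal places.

I − A =
  [   0.65    -0.40    -0.25]
  [  -0.25     0.80     0.00]
  [  -0.30    -0.10     0.80]
Cofactors of I−A, C_ij = (−1)^(i+j)·(minor ij) (rows/columns in the sector order above):
  C_11 = (0.80)(0.80) − (0.00)(-0.10) = 0.6400
  C_12 = −[(-0.25)(0.80) − (0.00)(-0.30)] = 0.2000
  C_13 = (-0.25)(-0.10) − (0.80)(-0.30) = 0.2650
  C_21 = −[(-0.40)(0.80) − (-0.25)(-0.10)] = 0.3450
  C_22 = (0.65)(0.80) − (-0.25)(-0.30) = 0.4450
  C_23 = −[(0.65)(-0.10) − (-0.40)(-0.30)] = 0.1850
  C_31 = (-0.40)(0.00) − (-0.25)(0.80) = 0.2000
  C_32 = −[(0.65)(0.00) − (-0.25)(-0.25)] = 0.0625
  C_33 = (0.65)(0.80) − (-0.40)(-0.25) = 0.4200
det(I−A) = Σ_j (I−A)_1j·C_1j = (0.65)(0.6400) + (-0.40)(0.2000) + (-0.25)(0.2650) = 0.26975
adj(I−A) = Cᵀ =
  [ 0.6400   0.3450   0.2000]
  [ 0.2000   0.4450   0.0625]
  [ 0.2650   0.1850   0.4200]
(I − A)⁻¹ = adj(I−A) / det(I−A) ≈
  [   2.3726     1.2790     0.7414]
  [   0.7414     1.6497     0.2317]
  [   0.9824     0.6858     1.5570]
Δx = (I − A)⁻¹ Δd with Δd having +80 in the Retail component and 0 elsewhere.
So Δx_2 = L_23 · (+80), where L_23 = adj(I−A)_23 / det(I−A) = 0.0625 / 0.26975.
Δx_2 = 0.0625 × (+80) / 0.26975 = 5.00 / 0.26975 ≈ 18.54.

Δx_2 = 18.54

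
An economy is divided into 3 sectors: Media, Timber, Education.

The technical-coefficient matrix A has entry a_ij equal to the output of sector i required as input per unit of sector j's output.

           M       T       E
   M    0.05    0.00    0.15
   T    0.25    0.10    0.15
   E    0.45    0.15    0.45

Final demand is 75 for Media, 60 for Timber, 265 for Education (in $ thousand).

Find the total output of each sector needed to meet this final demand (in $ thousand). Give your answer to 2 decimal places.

I − A =
  [   0.95     0.00    -0.15]
  [  -0.25     0.90    -0.15]
  [  -0.45    -0.15     0.55]
Cofactors of I−A, C_ij = (−1)^(i+j)·(minor ij) (rows/columns in the sector order above):
  C_11 = (0.90)(0.55) − (-0.15)(-0.15) = 0.4725
  C_12 = −[(-0.25)(0.55) − (-0.15)(-0.45)] = 0.2050
  C_13 = (-0.25)(-0.15) − (0.90)(-0.45) = 0.4425
  C_21 = −[(0.00)(0.55) − (-0.15)(-0.15)] = 0.0225
  C_22 = (0.95)(0.55) − (-0.15)(-0.45) = 0.4550
  C_23 = −[(0.95)(-0.15) − (0.00)(-0.45)] = 0.1425
  C_31 = (0.00)(-0.15) − (-0.15)(0.90) = 0.1350
  C_32 = −[(0.95)(-0.15) − (-0.15)(-0.25)] = 0.1800
  C_33 = (0.95)(0.90) − (0.00)(-0.25) = 0.8550
det(I−A) = Σ_j (I−A)_1j·C_1j = (0.95)(0.4725) + (0.00)(0.2050) + (-0.15)(0.4425) = 0.3825
adj(I−A) = Cᵀ =
  [ 0.4725   0.0225   0.1350]
  [ 0.2050   0.4550   0.1800]
  [ 0.4425   0.1425   0.8550]
(I − A)⁻¹ = adj(I−A) / det(I−A) ≈
  [   1.2353     0.0588     0.3529]
  [   0.5359     1.1895     0.4706]
  [   1.1569     0.3725     2.2353]
x = (I − A)⁻¹ d = adj(I−A)·d / det(I−A), with det(I−A) = 0.3825:
  x_M = (0.4725·75 + 0.0225·60 + 0.1350·265) / 0.3825 = 72.5625 / 0.3825 ≈ 189.71
  x_T = (0.2050·75 + 0.4550·60 + 0.1800·265) / 0.3825 = 90.375 / 0.3825 ≈ 236.27
  x_E = (0.4425·75 + 0.1425·60 + 0.8550·265) / 0.3825 = 268.3125 / 0.3825 ≈ 701.47

x_M = 189.71, x_T = 236.27, x_E = 701.47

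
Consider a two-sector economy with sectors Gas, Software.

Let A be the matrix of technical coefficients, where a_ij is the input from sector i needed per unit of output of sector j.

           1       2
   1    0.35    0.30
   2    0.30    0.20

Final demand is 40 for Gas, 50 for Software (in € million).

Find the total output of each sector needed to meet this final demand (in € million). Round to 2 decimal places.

x_1 = 109.30, x_2 = 103.49

I − A =
  [   0.65    -0.30]
  [  -0.30     0.80]
det(I−A) = (0.65)(0.80) − (-0.30)(-0.30) = 0.4300
adj(I−A) = [[0.80, 0.30], [0.30, 0.65]]
(I − A)⁻¹ = adj(I−A) / det(I−A) ≈
  [   1.8605     0.6977]
  [   0.6977     1.5116]
x = (I − A)⁻¹ d = adj(I−A)·d / det(I−A), with det(I−A) = 0.4300:
  x_1 = (0.80·40 + 0.30·50) / 0.4300 = 47.00 / 0.4300 ≈ 109.30
  x_2 = (0.30·40 + 0.65·50) / 0.4300 = 44.50 / 0.4300 ≈ 103.49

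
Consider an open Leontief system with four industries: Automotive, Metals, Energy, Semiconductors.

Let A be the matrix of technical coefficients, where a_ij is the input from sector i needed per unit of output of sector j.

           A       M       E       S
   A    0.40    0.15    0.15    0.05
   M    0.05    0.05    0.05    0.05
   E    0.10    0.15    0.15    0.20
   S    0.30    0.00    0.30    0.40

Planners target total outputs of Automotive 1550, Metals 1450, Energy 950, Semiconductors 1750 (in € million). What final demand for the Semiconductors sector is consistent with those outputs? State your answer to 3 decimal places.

I − A =
  [   0.60    -0.15    -0.15    -0.05]
  [  -0.05     0.95    -0.05    -0.05]
  [  -0.10    -0.15     0.85    -0.20]
  [  -0.30     0.00    -0.30     0.60]
d = (I − A) x:
  d_A = (+0.60)·1550 + (-0.15)·1450 + (-0.15)·950 + (-0.05)·1750 = 482.500
  d_M = (-0.05)·1550 + (+0.95)·1450 + (-0.05)·950 + (-0.05)·1750 = 1165.000
  d_E = (-0.10)·1550 + (-0.15)·1450 + (+0.85)·950 + (-0.20)·1750 = 85.000
  d_S = (-0.30)·1550 + (+0.00)·1450 + (-0.30)·950 + (+0.60)·1750 = 300.000

d_S = 300.000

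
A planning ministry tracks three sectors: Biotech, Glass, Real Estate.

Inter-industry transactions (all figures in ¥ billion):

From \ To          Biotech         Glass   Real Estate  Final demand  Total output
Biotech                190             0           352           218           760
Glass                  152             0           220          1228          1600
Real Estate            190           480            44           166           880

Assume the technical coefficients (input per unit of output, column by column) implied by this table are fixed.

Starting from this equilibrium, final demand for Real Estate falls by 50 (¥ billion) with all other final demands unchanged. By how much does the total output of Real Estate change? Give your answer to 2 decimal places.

Δx_R = -70.46

Technical coefficients a_ij = z_ij / X_j:
  a_BB = 190/760 = 0.25, a_GB = 152/760 = 0.20, a_RB = 190/760 = 0.25
  a_BG = 0/1600 = 0.00, a_GG = 0/1600 = 0.00, a_RG = 480/1600 = 0.30
  a_BR = 352/880 = 0.40, a_GR = 220/880 = 0.25, a_RR = 44/880 = 0.05
I − A =
  [   0.75     0.00    -0.40]
  [  -0.20     1.00    -0.25]
  [  -0.25    -0.30     0.95]
Cofactors of I−A, C_ij = (−1)^(i+j)·(minor ij) (rows/columns in the sector order above):
  C_11 = (1.00)(0.95) − (-0.25)(-0.30) = 0.8750
  C_12 = −[(-0.20)(0.95) − (-0.25)(-0.25)] = 0.2525
  C_13 = (-0.20)(-0.30) − (1.00)(-0.25) = 0.3100
  C_21 = −[(0.00)(0.95) − (-0.40)(-0.30)] = 0.1200
  C_22 = (0.75)(0.95) − (-0.40)(-0.25) = 0.6125
  C_23 = −[(0.75)(-0.30) − (0.00)(-0.25)] = 0.2250
  C_31 = (0.00)(-0.25) − (-0.40)(1.00) = 0.4000
  C_32 = −[(0.75)(-0.25) − (-0.40)(-0.20)] = 0.2675
  C_33 = (0.75)(1.00) − (0.00)(-0.20) = 0.7500
det(I−A) = Σ_j (I−A)_1j·C_1j = (0.75)(0.8750) + (0.00)(0.2525) + (-0.40)(0.3100) = 0.53225
adj(I−A) = Cᵀ =
  [ 0.8750   0.1200   0.4000]
  [ 0.2525   0.6125   0.2675]
  [ 0.3100   0.2250   0.7500]
(I − A)⁻¹ = adj(I−A) / det(I−A) ≈
  [   1.6440     0.2255     0.7515]
  [   0.4744     1.1508     0.5026]
  [   0.5824     0.4227     1.4091]
Δx = (I − A)⁻¹ Δd with Δd having -50 in the Real Estate component and 0 elsewhere.
So Δx_R = L_RR · (-50), where L_RR = adj(I−A)_RR / det(I−A) = 0.7500 / 0.53225.
Δx_R = 0.7500 × (-50) / 0.53225 = -37.50 / 0.53225 ≈ -70.46.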